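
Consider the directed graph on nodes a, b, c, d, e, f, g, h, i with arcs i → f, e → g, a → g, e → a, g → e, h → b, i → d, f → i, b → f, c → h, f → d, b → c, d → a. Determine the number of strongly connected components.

{b, c, h} are all mutually reachable — one SCC of size 3.
{a, e, g} are all mutually reachable — one SCC of size 3.
{f, i} are all mutually reachable — one SCC of size 2.
{d} is an SCC by itself.
That gives 4 strongly connected components.

4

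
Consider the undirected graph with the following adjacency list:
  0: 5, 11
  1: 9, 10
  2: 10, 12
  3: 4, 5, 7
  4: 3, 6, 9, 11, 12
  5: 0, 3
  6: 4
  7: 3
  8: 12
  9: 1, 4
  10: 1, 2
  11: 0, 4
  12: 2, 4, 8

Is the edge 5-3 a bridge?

No

After removing 5-3, the path 5-0-11-4-3 still connects them, so the edge is not a bridge.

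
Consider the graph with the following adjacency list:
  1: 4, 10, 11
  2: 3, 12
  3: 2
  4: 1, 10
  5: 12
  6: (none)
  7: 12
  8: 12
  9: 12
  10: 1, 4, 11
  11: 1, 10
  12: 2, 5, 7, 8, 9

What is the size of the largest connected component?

7

6 is isolated — a component by itself.
Starting from 1 we can reach 1, 4, 10, 11. That is one component of size 4.
Starting from 2 we can reach 2, 3, 5, 7, 8, 9, 12. That is one component of size 7.
The largest has 7 vertices.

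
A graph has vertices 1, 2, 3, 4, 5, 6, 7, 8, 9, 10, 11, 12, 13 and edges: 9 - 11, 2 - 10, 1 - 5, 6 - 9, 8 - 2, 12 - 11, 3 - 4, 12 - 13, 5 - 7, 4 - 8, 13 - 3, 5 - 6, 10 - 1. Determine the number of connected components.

1

Starting from 1 we can reach 1, 2, 3, 4, 5, 6, 7, 8, 9, 10, 11, 12, 13. That is one component of size 13.
Total: 1 component.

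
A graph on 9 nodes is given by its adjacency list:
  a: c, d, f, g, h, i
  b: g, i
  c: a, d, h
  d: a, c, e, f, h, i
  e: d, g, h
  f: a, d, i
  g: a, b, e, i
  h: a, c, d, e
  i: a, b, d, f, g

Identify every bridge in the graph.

none

The edges on the cycle a-f-i-g-a are not bridges since each lies on that cycle.
Every edge lies on some cycle, so there are no bridges.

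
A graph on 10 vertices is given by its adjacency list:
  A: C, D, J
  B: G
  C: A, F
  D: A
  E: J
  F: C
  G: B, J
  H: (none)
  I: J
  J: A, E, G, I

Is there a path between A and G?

From A we can reach A, B, C, D, E, F, G, I, J, which includes G.

Yes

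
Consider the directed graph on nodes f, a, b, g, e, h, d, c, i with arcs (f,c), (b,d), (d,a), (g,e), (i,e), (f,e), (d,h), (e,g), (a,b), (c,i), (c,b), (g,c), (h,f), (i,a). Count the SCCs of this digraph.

1

{a, b, c, d, e, f, g, h, i} are all mutually reachable — one SCC of size 9.
That gives 1 strongly connected component.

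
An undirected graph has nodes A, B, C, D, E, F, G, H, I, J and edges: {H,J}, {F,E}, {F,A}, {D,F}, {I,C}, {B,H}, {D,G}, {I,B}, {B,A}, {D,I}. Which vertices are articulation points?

Removing B increases the component count from 1 to 2, so B is a cut vertex.
Removing D increases the component count from 1 to 2, so D is a cut vertex.
Removing F increases the component count from 1 to 2, so F is a cut vertex.
Likewise H, I are cut vertices.
By contrast removing A leaves 1 component; it is not a cut vertex. No other vertex is a cut vertex either.

B, D, F, H, I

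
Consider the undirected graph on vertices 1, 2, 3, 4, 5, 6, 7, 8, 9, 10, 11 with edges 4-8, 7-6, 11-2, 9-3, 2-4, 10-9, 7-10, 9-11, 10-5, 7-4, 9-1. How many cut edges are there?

The edges on the cycle 7-10-9-11-2-4-7 are not bridges since each lies on that cycle.
But removing 9-3 disconnects 9 from 3; removing 7-6 disconnects 7 from 6; removing 5-10 disconnects 5 from 10; removing 9-1 disconnects 9 from 1 — these are bridges.
In total 5 edges are bridges.

5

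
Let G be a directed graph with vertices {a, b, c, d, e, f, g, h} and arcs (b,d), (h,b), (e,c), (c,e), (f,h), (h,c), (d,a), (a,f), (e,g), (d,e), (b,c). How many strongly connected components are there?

3

{a, b, d, f, h} are all mutually reachable — one SCC of size 5.
{c, e} are all mutually reachable — one SCC of size 2.
{g} is an SCC by itself.
That gives 3 strongly connected components.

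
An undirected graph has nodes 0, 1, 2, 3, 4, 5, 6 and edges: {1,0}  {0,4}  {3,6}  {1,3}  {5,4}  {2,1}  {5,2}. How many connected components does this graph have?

Starting from 0 we can reach 0, 1, 2, 3, 4, 5, 6. That is one component of size 7.
Total: 1 component.

1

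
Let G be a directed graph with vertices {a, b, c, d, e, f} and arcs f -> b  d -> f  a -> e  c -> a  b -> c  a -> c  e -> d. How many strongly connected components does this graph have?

1

{a, b, c, d, e, f} are all mutually reachable — one SCC of size 6.
That gives 1 strongly connected component.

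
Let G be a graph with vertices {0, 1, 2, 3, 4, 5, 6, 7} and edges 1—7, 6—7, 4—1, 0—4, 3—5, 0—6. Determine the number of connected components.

2 is isolated — a component by itself.
Starting from 3 we can reach 3, 5. That is one component of size 2.
Starting from 0 we can reach 0, 1, 4, 6, 7. That is one component of size 5.
Total: 3 components.

3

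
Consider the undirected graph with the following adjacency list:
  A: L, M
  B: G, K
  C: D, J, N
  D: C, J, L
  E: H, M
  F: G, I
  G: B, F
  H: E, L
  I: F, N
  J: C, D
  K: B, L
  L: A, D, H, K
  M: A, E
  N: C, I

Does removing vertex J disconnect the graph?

No

Deleting J leaves 1 component (was 1) (its neighbors C, D remain connected to each other), so J is not a cut vertex.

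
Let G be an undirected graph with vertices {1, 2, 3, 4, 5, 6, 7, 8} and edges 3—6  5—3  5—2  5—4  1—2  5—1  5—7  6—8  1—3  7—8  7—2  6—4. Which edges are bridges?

none

The edges on the cycle 5-7-2-1-5 are not bridges since each lies on that cycle.
Every edge lies on some cycle, so there are no bridges.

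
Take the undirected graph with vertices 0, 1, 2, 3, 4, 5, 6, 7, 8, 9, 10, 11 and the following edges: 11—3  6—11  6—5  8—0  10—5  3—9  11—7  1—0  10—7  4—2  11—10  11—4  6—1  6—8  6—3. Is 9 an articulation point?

No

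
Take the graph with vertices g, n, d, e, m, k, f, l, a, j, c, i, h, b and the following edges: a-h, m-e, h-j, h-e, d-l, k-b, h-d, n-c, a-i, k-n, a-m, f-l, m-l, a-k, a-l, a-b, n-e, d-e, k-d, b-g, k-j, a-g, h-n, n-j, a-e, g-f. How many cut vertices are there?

2

Removing a increases the component count from 1 to 2, so a is a cut vertex.
Removing n increases the component count from 1 to 2, so n is a cut vertex.
By contrast removing m leaves 1 component; it is not a cut vertex. No other vertex is a cut vertex either.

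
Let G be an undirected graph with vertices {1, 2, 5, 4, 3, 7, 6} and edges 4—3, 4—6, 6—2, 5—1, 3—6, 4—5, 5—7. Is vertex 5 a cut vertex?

Yes

Deleting 5 raises the number of components from 1 to 3, so 5 is a cut vertex.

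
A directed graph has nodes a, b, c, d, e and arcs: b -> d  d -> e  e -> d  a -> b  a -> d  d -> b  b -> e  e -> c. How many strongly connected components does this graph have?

{b, d, e} are all mutually reachable — one SCC of size 3.
{c} is an SCC by itself.
{a} is an SCC by itself.
That gives 3 strongly connected components.

3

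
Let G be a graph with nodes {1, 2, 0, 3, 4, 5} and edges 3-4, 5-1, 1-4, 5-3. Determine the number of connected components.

2 is isolated — a component by itself.
0 is isolated — a component by itself.
Starting from 1 we can reach 1, 3, 4, 5. That is one component of size 4.
Total: 3 components.

3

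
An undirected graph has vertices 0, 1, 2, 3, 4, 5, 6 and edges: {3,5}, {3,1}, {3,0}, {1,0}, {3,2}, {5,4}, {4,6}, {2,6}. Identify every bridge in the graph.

none

The edges on the cycle 3-1-0-3 are not bridges since each lies on that cycle.
Every edge lies on some cycle, so there are no bridges.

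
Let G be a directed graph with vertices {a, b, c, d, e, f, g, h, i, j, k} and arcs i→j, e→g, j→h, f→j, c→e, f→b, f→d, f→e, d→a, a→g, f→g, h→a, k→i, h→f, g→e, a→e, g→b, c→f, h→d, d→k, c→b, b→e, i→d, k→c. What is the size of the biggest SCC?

7

{c, d, f, h, i, j, k} are all mutually reachable — one SCC of size 7.
{b, e, g} are all mutually reachable — one SCC of size 3.
{a} is an SCC by itself.
The largest has 7 vertices.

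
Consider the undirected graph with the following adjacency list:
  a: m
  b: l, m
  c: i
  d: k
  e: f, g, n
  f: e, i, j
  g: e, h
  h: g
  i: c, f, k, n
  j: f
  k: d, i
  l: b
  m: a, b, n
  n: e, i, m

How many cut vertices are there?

Removing b increases the component count from 1 to 2, so b is a cut vertex.
Removing e increases the component count from 1 to 2, so e is a cut vertex.
Removing f increases the component count from 1 to 2, so f is a cut vertex.
Likewise g, i, k, m, n are cut vertices.
By contrast removing l leaves 1 component; it is not a cut vertex. No other vertex is a cut vertex either.

8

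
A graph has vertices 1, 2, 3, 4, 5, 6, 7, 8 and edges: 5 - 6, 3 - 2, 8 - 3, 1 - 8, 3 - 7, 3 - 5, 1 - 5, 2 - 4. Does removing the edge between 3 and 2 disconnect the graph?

Removing 3 - 2 leaves no path between 3 and 2: the component count goes from 1 to 2. So it is a bridge.

Yes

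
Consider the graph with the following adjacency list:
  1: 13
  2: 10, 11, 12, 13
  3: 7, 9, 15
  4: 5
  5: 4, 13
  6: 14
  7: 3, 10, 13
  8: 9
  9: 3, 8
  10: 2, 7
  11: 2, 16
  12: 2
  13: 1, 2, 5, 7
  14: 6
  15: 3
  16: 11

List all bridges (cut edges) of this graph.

1-13, 11-16, 11-2, 12-2, 13-5, 14-6, 15-3, 3-7, 3-9, 4-5, 8-9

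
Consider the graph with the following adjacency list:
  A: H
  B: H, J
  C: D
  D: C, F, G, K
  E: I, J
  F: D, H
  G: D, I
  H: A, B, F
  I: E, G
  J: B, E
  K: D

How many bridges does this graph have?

The edges on the cycle I-E-J-B-H-F-D-G-I are not bridges since each lies on that cycle.
But removing A-H disconnects A from H; removing C-D disconnects C from D; removing K-D disconnects K from D — these are bridges.
That makes 3 bridges.

3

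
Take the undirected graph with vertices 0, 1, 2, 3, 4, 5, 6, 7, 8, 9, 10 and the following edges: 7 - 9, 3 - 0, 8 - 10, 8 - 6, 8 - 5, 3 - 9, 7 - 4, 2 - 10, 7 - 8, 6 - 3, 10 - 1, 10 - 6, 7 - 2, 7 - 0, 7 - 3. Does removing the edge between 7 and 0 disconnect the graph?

No

After removing 7 - 0, the path 7-3-0 still connects them, so the edge is not a bridge.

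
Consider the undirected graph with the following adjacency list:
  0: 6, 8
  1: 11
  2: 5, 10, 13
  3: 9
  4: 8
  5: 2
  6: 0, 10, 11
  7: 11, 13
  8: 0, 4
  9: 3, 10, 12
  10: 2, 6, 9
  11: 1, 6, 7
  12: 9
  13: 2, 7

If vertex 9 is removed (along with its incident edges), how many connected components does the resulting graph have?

With 9 gone, the remaining components are: {12}; {3}; {0, 1, 2, 4, 5, 6, 7, 8, 10, 11, 13}.
That is 3 components.

3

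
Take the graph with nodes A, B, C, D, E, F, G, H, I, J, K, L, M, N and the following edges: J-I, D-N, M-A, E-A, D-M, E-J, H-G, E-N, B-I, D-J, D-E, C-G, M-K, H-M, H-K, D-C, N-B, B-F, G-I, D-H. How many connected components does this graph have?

2

L is isolated — a component by itself.
Starting from A we can reach A, B, C, D, E, F, G, H, I, J, K, M, N. That is one component of size 13.
Total: 2 components.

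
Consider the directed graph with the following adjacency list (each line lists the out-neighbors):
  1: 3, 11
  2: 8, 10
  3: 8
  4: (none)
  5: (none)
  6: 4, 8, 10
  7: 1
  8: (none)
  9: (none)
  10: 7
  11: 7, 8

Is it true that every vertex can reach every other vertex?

There is no directed path from 5 to 11, so the graph is not strongly connected.

No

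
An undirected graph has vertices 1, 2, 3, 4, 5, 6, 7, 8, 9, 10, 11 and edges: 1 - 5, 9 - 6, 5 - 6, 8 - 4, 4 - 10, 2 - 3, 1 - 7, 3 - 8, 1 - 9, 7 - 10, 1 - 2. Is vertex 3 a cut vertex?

Deleting 3 leaves 2 components (was 2), so 3 is not a cut vertex.

No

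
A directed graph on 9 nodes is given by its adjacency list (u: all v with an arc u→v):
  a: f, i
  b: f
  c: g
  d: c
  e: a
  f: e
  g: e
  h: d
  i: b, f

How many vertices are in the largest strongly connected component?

5

{a, b, e, f, i} are all mutually reachable — one SCC of size 5.
{c} is an SCC by itself.
{h} is an SCC by itself.
{g} is an SCC by itself.
{d} is an SCC by itself.
The largest has 5 vertices.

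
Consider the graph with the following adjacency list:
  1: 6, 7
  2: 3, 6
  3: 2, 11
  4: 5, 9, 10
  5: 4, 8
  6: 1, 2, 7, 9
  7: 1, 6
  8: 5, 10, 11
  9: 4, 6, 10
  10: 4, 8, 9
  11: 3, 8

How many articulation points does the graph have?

Removing 6 increases the component count from 1 to 2, so 6 is a cut vertex.
By contrast removing 10 leaves 1 component; it is not a cut vertex. No other vertex is a cut vertex either.

1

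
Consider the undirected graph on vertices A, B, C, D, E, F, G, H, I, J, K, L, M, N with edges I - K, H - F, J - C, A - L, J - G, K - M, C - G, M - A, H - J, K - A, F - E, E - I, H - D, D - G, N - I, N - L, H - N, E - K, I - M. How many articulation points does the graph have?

Removing H increases the component count from 2 to 3, so H is a cut vertex.
By contrast removing I leaves 2 components; it is not a cut vertex. No other vertex is a cut vertex either.

1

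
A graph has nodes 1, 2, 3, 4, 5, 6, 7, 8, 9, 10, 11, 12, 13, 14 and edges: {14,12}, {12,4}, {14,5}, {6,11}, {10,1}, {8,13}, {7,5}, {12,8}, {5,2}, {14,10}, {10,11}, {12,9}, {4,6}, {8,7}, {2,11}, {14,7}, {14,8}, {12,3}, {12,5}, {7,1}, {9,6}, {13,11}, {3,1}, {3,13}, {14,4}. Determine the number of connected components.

1

Starting from 1 we can reach 1, 2, 3, 4, 5, 6, 7, 8, 9, 10, 11, 12, 13, 14. That is one component of size 14.
Total: 1 component.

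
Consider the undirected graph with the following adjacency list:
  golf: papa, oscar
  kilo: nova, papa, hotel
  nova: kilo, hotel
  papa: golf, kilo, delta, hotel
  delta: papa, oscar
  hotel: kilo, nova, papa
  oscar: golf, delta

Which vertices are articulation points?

Removing papa increases the component count from 1 to 2, so papa is a cut vertex.
By contrast removing golf leaves 1 component; it is not a cut vertex. No other vertex is a cut vertex either.

papa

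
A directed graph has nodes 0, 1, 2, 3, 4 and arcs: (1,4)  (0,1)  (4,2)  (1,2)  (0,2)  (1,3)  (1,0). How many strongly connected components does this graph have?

4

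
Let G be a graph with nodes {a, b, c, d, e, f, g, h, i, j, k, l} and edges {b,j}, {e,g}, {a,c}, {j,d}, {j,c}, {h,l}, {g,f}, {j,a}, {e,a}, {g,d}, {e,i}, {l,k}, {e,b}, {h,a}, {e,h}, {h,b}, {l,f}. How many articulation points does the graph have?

Removing e increases the component count from 1 to 2, so e is a cut vertex.
Removing l increases the component count from 1 to 2, so l is a cut vertex.
By contrast removing a leaves 1 component; it is not a cut vertex. No other vertex is a cut vertex either.

2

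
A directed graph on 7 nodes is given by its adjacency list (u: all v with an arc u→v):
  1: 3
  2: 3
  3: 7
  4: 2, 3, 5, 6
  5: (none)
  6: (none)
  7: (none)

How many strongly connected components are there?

{3} is an SCC by itself.
{5} is an SCC by itself.
{6} is an SCC by itself.
{4} is an SCC by itself.
{2} is an SCC by itself.
(and 2 more singleton SCCs)
That gives 7 strongly connected components.

7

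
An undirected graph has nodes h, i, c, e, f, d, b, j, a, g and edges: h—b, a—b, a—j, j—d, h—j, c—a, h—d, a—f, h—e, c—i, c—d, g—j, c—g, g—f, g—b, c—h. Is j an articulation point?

Deleting j leaves 1 component (was 1) (its neighbors a, d, g, h remain connected to each other), so j is not a cut vertex.

No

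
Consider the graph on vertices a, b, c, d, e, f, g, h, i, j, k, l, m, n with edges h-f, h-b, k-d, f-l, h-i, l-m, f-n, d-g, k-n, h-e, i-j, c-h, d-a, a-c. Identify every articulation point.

d, f, h, i, l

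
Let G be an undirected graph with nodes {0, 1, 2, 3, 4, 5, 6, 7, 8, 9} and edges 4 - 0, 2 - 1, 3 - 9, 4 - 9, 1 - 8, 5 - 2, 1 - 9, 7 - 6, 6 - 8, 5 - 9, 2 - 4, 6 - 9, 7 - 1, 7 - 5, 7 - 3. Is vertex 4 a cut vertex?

Yes

Deleting 4 raises the number of components from 1 to 2, so 4 is a cut vertex.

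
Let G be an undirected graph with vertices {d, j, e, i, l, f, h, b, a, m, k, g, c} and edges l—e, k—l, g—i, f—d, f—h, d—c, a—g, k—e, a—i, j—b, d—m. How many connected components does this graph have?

Starting from b we can reach b, j. That is one component of size 2.
Starting from e we can reach e, k, l. That is one component of size 3.
Starting from a we can reach a, g, i. That is one component of size 3.
Starting from c we can reach c, d, f, h, m. That is one component of size 5.
Total: 4 components.

4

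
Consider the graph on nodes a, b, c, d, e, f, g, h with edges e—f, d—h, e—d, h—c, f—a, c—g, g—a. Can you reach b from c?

The component containing c is {a, c, d, e, f, g, h}, and b is not in it.

No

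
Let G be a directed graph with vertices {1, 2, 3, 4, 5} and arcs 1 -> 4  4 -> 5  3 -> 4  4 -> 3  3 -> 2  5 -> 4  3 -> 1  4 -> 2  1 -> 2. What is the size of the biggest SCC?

{1, 3, 4, 5} are all mutually reachable — one SCC of size 4.
{2} is an SCC by itself.
The largest has 4 vertices.

4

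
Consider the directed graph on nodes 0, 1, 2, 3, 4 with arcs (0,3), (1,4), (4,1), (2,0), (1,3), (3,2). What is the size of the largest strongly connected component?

{0, 2, 3} are all mutually reachable — one SCC of size 3.
{1, 4} are all mutually reachable — one SCC of size 2.
The largest has 3 vertices.

3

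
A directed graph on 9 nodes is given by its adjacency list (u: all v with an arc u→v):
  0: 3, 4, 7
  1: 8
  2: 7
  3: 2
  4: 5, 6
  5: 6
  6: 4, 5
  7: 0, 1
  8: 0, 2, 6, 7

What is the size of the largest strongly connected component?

6

{0, 1, 2, 3, 7, 8} are all mutually reachable — one SCC of size 6.
{4, 5, 6} are all mutually reachable — one SCC of size 3.
The largest has 6 vertices.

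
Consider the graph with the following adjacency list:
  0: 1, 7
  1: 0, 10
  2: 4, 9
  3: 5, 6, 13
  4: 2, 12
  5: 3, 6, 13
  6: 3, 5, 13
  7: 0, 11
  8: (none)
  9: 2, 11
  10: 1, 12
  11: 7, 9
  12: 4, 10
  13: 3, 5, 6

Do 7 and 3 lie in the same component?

The component containing 7 is {0, 1, 2, 4, 7, 9, 10, 11, 12}, and 3 is not in it.

No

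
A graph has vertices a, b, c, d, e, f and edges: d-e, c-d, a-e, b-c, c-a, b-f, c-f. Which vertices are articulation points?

c

Removing c increases the component count from 1 to 2, so c is a cut vertex.
By contrast removing e leaves 1 component; it is not a cut vertex. No other vertex is a cut vertex either.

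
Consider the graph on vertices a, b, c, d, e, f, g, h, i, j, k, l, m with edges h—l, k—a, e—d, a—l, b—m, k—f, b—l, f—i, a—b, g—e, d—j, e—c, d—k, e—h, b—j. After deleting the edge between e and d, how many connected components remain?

e and d are still connected via e-h-l-a-k-d, so the component count stays at 1.

1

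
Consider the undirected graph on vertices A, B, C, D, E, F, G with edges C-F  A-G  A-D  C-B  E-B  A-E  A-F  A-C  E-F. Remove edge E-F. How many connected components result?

E and F are still connected via E-A-F, so the component count stays at 1.

1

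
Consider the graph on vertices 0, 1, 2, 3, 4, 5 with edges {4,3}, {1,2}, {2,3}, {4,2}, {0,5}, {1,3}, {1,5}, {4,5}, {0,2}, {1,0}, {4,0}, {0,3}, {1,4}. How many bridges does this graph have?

0

The edges on the cycle 1-4-0-1 are not bridges since each lies on that cycle.
Every edge lies on some cycle, so there are no bridges.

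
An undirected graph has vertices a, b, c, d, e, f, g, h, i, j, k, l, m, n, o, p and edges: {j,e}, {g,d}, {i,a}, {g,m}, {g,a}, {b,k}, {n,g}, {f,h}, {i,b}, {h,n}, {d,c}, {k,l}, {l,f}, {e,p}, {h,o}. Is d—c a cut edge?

Removing d—c leaves no path between d and c: the component count goes from 2 to 3. So it is a bridge.

Yes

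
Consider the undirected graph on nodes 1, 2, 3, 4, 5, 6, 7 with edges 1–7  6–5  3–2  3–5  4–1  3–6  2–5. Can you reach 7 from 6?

No

The component containing 6 is {2, 3, 5, 6}, and 7 is not in it.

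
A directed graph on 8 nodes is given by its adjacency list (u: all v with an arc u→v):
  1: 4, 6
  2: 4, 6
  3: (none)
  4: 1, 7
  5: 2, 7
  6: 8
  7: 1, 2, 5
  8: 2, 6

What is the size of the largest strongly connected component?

7

{1, 2, 4, 5, 6, 7, 8} are all mutually reachable — one SCC of size 7.
{3} is an SCC by itself.
The largest has 7 vertices.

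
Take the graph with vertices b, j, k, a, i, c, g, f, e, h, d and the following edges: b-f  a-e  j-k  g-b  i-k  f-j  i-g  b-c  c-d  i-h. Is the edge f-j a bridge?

After removing f-j, the path f-b-g-i-k-j still connects them, so the edge is not a bridge.

No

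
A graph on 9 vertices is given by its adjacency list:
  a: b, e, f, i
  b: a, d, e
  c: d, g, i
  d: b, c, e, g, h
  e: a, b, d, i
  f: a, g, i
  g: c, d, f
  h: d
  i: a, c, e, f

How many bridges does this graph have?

1

The edges on the cycle a-b-d-c-i-a are not bridges since each lies on that cycle.
But removing d-h disconnects d from h — this is a bridge.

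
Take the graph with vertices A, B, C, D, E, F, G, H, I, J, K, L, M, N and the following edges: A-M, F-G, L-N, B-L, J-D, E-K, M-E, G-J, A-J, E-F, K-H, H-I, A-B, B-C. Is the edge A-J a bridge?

No

After removing A-J, the path A-M-E-F-G-J still connects them, so the edge is not a bridge.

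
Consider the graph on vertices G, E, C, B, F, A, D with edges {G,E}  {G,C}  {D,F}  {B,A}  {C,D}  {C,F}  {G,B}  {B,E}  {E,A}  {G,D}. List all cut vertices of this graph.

G

Removing G increases the component count from 1 to 2, so G is a cut vertex.
By contrast removing F leaves 1 component; it is not a cut vertex. No other vertex is a cut vertex either.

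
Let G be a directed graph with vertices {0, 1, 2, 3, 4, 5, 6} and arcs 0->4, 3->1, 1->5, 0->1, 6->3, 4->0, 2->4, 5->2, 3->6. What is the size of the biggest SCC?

5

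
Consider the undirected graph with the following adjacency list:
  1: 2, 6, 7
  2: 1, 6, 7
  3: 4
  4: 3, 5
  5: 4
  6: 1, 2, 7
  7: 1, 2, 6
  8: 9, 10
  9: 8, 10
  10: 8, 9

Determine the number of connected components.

3

Starting from 8 we can reach 8, 9, 10. That is one component of size 3.
Starting from 3 we can reach 3, 4, 5. That is one component of size 3.
Starting from 1 we can reach 1, 2, 6, 7. That is one component of size 4.
Total: 3 components.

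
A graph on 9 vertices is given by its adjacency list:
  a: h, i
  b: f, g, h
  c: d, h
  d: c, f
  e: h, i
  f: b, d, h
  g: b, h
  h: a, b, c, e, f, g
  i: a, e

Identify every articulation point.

Removing h increases the component count from 1 to 2, so h is a cut vertex.
By contrast removing c leaves 1 component; it is not a cut vertex. No other vertex is a cut vertex either.

h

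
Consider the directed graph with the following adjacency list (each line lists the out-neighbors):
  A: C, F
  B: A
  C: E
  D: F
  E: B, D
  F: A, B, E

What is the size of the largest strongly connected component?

6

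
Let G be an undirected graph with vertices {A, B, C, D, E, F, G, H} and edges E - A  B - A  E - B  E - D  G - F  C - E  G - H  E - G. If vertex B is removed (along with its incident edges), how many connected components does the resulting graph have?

With B gone, the remaining components are: {A, C, D, E, F, G, H}.
That is 1 component.

1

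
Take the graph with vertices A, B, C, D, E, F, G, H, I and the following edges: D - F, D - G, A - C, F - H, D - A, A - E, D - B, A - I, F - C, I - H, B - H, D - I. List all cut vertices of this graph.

Removing A increases the component count from 1 to 2, so A is a cut vertex.
Removing D increases the component count from 1 to 2, so D is a cut vertex.
By contrast removing H leaves 1 component; it is not a cut vertex. No other vertex is a cut vertex either.

A, D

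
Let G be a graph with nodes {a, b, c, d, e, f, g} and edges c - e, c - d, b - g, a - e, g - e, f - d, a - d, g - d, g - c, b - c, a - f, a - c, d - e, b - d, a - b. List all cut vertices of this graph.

none

Removing c, for instance, still leaves 1 component. No single vertex removal increases the component count — the graph has no articulation points.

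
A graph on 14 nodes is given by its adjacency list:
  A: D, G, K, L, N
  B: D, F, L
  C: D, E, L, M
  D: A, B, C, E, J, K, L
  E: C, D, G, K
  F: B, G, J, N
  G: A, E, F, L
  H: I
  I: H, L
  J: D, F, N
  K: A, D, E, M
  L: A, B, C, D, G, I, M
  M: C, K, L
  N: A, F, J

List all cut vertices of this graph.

I, L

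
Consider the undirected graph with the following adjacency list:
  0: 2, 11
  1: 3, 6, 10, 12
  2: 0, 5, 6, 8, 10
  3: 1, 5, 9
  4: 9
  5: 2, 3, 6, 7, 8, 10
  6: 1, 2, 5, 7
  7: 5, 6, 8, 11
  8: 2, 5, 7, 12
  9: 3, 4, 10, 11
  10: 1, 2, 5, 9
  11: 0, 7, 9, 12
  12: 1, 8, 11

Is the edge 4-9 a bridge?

Removing 4-9 leaves no path between 4 and 9: the component count goes from 1 to 2. So it is a bridge.

Yes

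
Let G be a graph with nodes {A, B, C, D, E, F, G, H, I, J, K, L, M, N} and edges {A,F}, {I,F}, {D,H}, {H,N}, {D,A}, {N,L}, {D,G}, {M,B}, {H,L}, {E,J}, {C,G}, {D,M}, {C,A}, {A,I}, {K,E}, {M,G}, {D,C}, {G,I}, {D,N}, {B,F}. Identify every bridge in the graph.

E-J, E-K

The edges on the cycle D-C-G-D are not bridges since each lies on that cycle.
But removing E - J disconnects E from J; removing K - E disconnects K from E — these are bridges.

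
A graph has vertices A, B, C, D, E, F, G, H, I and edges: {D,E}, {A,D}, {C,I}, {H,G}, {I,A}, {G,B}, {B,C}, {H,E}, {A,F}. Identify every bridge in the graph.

The edges on the cycle H-G-B-C-I-A-D-E-H are not bridges since each lies on that cycle.
But removing F—A disconnects F from A — this is a bridge.

A-F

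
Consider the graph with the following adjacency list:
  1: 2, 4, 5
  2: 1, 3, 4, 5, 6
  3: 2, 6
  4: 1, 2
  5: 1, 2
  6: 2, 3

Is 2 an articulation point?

Yes

Deleting 2 raises the number of components from 1 to 2, so 2 is a cut vertex.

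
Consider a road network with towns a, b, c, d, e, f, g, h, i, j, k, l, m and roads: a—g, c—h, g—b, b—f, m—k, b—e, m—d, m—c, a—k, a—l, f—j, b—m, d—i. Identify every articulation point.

Removing a increases the component count from 1 to 2, so a is a cut vertex.
Removing b increases the component count from 1 to 3, so b is a cut vertex.
Removing c increases the component count from 1 to 2, so c is a cut vertex.
Likewise d, f, m are cut vertices.
By contrast removing i leaves 1 component; it is not a cut vertex. No other vertex is a cut vertex either.

a, b, c, d, f, m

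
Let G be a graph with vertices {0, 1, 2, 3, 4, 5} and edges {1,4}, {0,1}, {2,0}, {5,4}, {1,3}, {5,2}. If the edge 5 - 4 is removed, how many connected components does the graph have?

5 and 4 are still connected via 5-2-0-1-4, so the component count stays at 1.

1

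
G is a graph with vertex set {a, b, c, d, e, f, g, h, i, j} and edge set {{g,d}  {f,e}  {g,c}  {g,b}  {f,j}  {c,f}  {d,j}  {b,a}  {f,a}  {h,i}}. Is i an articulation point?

Deleting i leaves 2 components (was 2), so i is not a cut vertex.

No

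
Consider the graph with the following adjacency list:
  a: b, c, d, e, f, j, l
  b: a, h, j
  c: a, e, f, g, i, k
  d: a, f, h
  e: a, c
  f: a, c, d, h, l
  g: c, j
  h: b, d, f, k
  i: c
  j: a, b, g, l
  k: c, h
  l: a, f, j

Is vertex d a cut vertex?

Deleting d leaves 1 component (was 1) (its neighbors a, f, h remain connected to each other), so d is not a cut vertex.

No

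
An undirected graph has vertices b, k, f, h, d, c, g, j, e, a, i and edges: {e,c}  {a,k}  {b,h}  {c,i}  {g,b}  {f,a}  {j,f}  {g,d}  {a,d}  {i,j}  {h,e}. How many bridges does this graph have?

1

The edges on the cycle g-b-h-e-c-i-j-f-a-d-g are not bridges since each lies on that cycle.
But removing a - k disconnects a from k — this is a bridge.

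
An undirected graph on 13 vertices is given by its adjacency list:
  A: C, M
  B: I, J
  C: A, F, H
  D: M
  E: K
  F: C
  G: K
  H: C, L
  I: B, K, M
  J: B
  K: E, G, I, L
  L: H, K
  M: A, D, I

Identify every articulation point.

B, C, I, K, M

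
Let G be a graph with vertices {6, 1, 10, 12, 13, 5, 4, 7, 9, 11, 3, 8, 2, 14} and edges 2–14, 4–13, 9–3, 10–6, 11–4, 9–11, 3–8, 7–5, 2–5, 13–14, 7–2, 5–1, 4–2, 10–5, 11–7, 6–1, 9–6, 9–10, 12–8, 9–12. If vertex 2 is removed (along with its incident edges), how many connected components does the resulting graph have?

1

With 2 gone, the remaining components are: {1, 3, 4, 5, 6, 7, 8, 9, 10, 11, 12, 13, 14}.
That is 1 component.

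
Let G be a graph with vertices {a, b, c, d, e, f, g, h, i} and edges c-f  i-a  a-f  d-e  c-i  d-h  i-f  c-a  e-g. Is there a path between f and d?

The component containing f is {a, c, f, i}, and d is not in it.

No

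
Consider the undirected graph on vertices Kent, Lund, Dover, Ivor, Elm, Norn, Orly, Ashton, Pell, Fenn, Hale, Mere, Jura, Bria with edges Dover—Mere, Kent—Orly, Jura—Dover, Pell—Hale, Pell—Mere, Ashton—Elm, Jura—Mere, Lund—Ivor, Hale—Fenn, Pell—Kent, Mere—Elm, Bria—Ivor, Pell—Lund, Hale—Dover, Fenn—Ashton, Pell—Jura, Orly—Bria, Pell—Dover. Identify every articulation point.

Pell

Removing Pell increases the component count from 2 to 3, so Pell is a cut vertex.
By contrast removing Ashton leaves 2 components; it is not a cut vertex. No other vertex is a cut vertex either.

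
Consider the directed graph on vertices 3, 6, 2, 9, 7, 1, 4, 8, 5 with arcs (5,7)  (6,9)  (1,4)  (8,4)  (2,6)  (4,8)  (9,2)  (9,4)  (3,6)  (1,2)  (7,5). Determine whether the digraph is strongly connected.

No

There is no directed path from 5 to 1, so the graph is not strongly connected.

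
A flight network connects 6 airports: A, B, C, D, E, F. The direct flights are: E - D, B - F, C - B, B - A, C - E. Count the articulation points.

3

Removing B increases the component count from 1 to 3, so B is a cut vertex.
Removing C increases the component count from 1 to 2, so C is a cut vertex.
Removing E increases the component count from 1 to 2, so E is a cut vertex.
By contrast removing A leaves 1 component; it is not a cut vertex. No other vertex is a cut vertex either.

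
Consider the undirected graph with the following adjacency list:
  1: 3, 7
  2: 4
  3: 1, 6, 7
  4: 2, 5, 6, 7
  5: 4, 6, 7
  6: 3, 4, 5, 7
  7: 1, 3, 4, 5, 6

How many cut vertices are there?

1

Removing 4 increases the component count from 1 to 2, so 4 is a cut vertex.
By contrast removing 3 leaves 1 component; it is not a cut vertex. No other vertex is a cut vertex either.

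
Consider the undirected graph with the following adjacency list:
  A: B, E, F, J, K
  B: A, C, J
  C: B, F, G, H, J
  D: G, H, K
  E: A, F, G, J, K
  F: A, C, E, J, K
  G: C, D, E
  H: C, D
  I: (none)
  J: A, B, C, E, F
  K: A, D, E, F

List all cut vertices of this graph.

Removing G, for instance, still leaves 2 components. No single vertex removal increases the component count — the graph has no articulation points.

none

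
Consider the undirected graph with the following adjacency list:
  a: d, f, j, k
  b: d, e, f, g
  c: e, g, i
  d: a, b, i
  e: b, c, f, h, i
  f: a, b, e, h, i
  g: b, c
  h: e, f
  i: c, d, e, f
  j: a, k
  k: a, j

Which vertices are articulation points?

a

Removing a increases the component count from 1 to 2, so a is a cut vertex.
By contrast removing k leaves 1 component; it is not a cut vertex. No other vertex is a cut vertex either.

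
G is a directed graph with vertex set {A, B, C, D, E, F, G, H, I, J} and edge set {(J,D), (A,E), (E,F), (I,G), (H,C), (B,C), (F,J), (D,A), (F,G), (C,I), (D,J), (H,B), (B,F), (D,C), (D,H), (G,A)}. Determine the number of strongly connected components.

1

{A, B, C, D, E, F, G, H, I, J} are all mutually reachable — one SCC of size 10.
That gives 1 strongly connected component.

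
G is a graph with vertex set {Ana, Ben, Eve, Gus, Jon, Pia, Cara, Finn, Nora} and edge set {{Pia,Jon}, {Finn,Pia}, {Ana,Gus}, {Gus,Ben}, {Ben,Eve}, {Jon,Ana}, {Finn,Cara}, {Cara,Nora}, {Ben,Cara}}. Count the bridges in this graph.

2

The edges on the cycle Finn-Pia-Jon-Ana-Gus-Ben-Cara-Finn are not bridges since each lies on that cycle.
But removing Nora—Cara disconnects Nora from Cara; removing Ben—Eve disconnects Ben from Eve — these are bridges.
That makes 2 bridges.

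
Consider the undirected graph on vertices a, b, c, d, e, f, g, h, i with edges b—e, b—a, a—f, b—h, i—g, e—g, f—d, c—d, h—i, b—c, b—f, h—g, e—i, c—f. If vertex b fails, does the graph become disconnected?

Deleting b raises the number of components from 1 to 2, so b is a cut vertex.

Yes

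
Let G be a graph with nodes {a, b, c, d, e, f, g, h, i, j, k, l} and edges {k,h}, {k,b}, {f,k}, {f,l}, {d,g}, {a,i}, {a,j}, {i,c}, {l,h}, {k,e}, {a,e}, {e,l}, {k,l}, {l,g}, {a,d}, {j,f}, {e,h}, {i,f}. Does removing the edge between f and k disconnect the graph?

No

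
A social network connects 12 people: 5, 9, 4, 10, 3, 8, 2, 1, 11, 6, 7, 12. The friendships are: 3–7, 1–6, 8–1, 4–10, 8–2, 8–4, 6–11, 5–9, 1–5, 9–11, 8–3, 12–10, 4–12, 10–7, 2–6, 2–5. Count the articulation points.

1

Removing 8 increases the component count from 1 to 2, so 8 is a cut vertex.
By contrast removing 11 leaves 1 component; it is not a cut vertex. No other vertex is a cut vertex either.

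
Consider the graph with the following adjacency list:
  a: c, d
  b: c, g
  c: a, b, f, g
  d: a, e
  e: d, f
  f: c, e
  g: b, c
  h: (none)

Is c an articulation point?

Yes

Deleting c raises the number of components from 2 to 3, so c is a cut vertex.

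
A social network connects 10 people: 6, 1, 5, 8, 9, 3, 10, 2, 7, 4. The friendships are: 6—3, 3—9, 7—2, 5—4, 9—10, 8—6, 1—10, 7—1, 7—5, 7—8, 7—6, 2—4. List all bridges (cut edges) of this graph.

none

The edges on the cycle 7-8-6-7 are not bridges since each lies on that cycle.
Every edge lies on some cycle, so there are no bridges.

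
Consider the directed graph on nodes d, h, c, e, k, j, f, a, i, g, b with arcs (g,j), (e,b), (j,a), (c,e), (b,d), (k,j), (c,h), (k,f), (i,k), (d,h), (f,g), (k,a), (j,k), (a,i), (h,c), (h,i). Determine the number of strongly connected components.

{a, f, g, i, j, k} are all mutually reachable — one SCC of size 6.
{b, c, d, e, h} are all mutually reachable — one SCC of size 5.
That gives 2 strongly connected components.

2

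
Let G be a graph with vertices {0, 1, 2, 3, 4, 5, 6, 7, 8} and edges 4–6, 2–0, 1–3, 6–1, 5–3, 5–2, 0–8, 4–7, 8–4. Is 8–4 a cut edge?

No

After removing 8–4, the path 8-0-2-5-3-1-6-4 still connects them, so the edge is not a bridge.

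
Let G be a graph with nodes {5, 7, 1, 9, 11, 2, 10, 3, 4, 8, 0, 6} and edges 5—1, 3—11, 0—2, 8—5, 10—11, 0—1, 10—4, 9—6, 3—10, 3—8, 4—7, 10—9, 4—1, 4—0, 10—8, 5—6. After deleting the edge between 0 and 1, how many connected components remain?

0 and 1 are still connected via 0-4-1, so the component count stays at 1.

1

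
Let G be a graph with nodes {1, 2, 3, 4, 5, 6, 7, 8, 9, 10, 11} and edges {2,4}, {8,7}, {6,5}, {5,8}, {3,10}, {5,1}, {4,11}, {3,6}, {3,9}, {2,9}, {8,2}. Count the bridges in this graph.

5

The edges on the cycle 3-6-5-8-2-9-3 are not bridges since each lies on that cycle.
But removing 5–1 disconnects 5 from 1; removing 3–10 disconnects 3 from 10; removing 11–4 disconnects 11 from 4; removing 7–8 disconnects 7 from 8 — these are bridges.
In total 5 edges are bridges.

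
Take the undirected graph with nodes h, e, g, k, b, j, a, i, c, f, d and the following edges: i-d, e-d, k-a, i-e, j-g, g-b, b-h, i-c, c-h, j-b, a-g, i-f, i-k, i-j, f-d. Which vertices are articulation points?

Removing i increases the component count from 1 to 2, so i is a cut vertex.
By contrast removing c leaves 1 component; it is not a cut vertex. No other vertex is a cut vertex either.

i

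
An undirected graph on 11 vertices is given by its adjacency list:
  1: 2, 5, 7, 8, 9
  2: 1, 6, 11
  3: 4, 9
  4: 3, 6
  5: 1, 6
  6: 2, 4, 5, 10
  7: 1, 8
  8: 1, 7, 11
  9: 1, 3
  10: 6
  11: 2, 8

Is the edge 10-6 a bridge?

Removing 10-6 leaves no path between 10 and 6: the component count goes from 1 to 2. So it is a bridge.

Yes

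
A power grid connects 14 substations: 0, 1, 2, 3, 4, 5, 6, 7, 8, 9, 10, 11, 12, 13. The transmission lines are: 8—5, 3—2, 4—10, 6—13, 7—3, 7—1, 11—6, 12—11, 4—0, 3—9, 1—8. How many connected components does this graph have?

3

Starting from 0 we can reach 0, 4, 10. That is one component of size 3.
Starting from 6 we can reach 6, 11, 12, 13. That is one component of size 4.
Starting from 1 we can reach 1, 2, 3, 5, 7, 8, 9. That is one component of size 7.
Total: 3 components.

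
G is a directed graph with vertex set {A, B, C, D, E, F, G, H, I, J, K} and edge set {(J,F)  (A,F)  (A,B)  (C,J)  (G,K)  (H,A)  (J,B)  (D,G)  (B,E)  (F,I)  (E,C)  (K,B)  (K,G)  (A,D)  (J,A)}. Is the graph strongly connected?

No

There is no directed path from I to D, so the graph is not strongly connected.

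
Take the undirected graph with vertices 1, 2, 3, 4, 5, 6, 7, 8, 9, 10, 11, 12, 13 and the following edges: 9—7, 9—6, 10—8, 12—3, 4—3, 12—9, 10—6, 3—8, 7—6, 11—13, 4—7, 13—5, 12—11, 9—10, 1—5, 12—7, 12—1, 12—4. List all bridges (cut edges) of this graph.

The edges on the cycle 12-9-7-12 are not bridges since each lies on that cycle.
Every edge lies on some cycle, so there are no bridges.

none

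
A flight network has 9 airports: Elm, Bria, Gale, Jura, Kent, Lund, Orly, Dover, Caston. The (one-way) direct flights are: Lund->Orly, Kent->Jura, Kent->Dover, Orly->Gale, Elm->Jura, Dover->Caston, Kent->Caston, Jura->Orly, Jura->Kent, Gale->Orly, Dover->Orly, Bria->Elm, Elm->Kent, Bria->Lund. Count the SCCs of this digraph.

7

{Gale, Orly} are all mutually reachable — one SCC of size 2.
{Jura, Kent} are all mutually reachable — one SCC of size 2.
{Dover} is an SCC by itself.
{Caston} is an SCC by itself.
{Elm} is an SCC by itself.
(and 2 more singleton SCCs)
That gives 7 strongly connected components.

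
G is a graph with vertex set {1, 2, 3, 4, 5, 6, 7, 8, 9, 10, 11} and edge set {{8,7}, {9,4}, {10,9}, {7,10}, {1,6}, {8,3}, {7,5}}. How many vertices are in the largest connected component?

7

2 is isolated — a component by itself.
11 is isolated — a component by itself.
Starting from 1 we can reach 1, 6. That is one component of size 2.
Starting from 3 we can reach 3, 4, 5, 7, 8, 9, 10. That is one component of size 7.
The largest has 7 vertices.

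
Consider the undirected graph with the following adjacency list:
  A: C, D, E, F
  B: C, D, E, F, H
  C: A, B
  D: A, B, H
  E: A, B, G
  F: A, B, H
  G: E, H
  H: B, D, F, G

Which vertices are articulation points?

none

Removing B, for instance, still leaves 1 component. No single vertex removal increases the component count — the graph has no articulation points.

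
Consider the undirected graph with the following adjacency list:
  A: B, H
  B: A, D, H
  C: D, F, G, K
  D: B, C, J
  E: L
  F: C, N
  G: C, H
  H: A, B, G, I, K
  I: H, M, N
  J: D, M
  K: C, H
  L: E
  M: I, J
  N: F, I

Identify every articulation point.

none

Removing K, for instance, still leaves 2 components. No single vertex removal increases the component count — the graph has no articulation points.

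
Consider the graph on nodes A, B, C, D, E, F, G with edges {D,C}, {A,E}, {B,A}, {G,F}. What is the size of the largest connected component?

Starting from F we can reach F, G. That is one component of size 2.
Starting from C we can reach C, D. That is one component of size 2.
Starting from A we can reach A, B, E. That is one component of size 3.
The largest has 3 vertices.

3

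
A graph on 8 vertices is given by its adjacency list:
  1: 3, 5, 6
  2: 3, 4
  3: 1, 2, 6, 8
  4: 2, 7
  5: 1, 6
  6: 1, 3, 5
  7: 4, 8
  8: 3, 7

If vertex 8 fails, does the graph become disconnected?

No

Deleting 8 leaves 1 component (was 1) (its neighbors 3, 7 remain connected to each other), so 8 is not a cut vertex.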